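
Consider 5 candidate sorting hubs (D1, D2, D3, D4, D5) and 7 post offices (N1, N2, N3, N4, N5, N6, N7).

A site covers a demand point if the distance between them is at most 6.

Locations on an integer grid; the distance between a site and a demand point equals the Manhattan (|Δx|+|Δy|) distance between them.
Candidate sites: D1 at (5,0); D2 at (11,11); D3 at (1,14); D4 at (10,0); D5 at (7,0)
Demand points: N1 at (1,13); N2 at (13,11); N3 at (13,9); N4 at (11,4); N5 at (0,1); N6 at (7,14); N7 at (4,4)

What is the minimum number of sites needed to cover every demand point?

Coverage sets (demand points within 6 of each site):
  D1: {N5, N7}
  D2: {N2, N3}
  D3: {N1, N6}
  D4: {N4}
  D5: {}
No 3 sites suffice: every size-3 union leaves at least one demand point uncovered.
But {D1, D2, D3, D4} covers everything, so the minimum is 4.

4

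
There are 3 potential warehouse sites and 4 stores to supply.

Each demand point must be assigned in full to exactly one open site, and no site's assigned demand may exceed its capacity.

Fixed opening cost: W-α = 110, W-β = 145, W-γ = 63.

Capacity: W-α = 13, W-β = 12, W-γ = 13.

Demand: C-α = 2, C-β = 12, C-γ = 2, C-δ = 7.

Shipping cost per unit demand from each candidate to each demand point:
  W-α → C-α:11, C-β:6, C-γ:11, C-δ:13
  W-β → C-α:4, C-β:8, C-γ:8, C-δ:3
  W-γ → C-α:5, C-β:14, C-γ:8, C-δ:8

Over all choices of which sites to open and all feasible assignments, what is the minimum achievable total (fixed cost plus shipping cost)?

Open {W-α, W-γ}; cheapest assignment that respects the capacities:
  W-α (cap 13, load 12): C-β — cost 12×6 = 72
  W-γ (cap 13, load 11): C-α, C-γ, C-δ — cost 2×5 + 2×8 + 7×8 = 82
  Shipping 154, fixed 173 → total 327.
  Any other capacity-feasible assignment to {W-α, W-γ} ships for at least 154.
Compare {W-α, W-β}: its best feasible assignment gives total 372.
Compare {W-β, W-γ}: its best feasible assignment gives total 386.
Every other set of open sites that can feasibly serve all demand totals ≥ 372 even under its best assignment. Minimum: 327.

327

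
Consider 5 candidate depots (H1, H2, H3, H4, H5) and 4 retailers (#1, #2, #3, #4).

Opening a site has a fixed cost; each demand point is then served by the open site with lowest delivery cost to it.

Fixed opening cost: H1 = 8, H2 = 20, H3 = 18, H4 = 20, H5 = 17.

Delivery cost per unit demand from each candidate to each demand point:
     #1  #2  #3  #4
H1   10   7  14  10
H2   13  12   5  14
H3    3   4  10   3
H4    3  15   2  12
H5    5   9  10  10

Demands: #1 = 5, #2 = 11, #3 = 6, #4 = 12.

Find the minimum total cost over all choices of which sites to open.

Open {H3, H4}: assign each demand point to its cheapest open site.
  #1→H3 5×3=15, #2→H3 11×4=44, #3→H4 6×2=12, #4→H3 12×3=36
  delivery cost 107, fixed 38 → total 145.
Compare {H1, H3, H4}: delivery cost 107 + fixed 46 = 153.
Compare {H3, H4, H5}: delivery cost 107 + fixed 55 = 162.
Compare {H2, H3}: delivery cost 125 + fixed 38 = 163.
All other subsets cost ≥ 153. Minimum total cost: 145.

145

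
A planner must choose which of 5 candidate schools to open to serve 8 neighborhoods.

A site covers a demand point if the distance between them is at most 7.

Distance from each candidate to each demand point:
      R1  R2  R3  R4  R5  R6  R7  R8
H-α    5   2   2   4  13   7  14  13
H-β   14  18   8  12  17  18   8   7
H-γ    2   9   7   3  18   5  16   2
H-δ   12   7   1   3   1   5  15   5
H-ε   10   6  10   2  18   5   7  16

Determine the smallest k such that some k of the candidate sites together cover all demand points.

Coverage sets (demand points within 7 of each site):
  H-α: {R1, R2, R3, R4, R6}
  H-β: {R8}
  H-γ: {R1, R3, R4, R6, R8}
  H-δ: {R2, R3, R4, R5, R6, R8}
  H-ε: {R2, R4, R6, R7}
No 2 sites suffice: every size-2 union leaves at least one demand point uncovered.
But {H-α, H-δ, H-ε} covers everything, so the minimum is 3.

3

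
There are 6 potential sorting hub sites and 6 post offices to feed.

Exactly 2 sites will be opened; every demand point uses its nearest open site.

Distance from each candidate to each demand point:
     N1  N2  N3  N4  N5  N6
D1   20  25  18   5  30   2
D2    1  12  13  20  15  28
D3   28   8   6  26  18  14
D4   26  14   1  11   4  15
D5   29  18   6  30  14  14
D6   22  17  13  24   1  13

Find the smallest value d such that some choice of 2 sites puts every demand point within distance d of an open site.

15

Open {D1, D2}.
  Farthest demand point is N5 at distance 15 (to D2); all others are ≤ 15.
With {D2, D4} the worst case is 15.
With {D1, D3} the worst case is 20.
No size-2 selection achieves below 15.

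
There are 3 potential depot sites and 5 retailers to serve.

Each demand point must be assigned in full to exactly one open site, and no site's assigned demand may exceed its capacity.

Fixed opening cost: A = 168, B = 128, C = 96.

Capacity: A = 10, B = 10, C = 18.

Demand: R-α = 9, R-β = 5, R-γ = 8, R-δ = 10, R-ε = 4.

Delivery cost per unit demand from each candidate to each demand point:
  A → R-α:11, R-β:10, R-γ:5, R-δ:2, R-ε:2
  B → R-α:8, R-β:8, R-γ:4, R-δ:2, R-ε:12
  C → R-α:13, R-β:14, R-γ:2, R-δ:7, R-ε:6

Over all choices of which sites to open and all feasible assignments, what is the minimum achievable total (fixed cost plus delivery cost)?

Open {A, B, C}; cheapest assignment that respects the capacities:
  A (cap 10, load 10): R-δ — cost 10×2 = 20
  B (cap 10, load 9): R-α — cost 9×8 = 72
  C (cap 18, load 17): R-β, R-γ, R-ε — cost 5×14 + 8×2 + 4×6 = 110
  Shipping 202, fixed 392 → total 594.
  Any other capacity-feasible assignment to {A, B, C} ships for at least 202.
Total demand is 36 and no other set of sites has combined capacity ≥ 36, so {A, B, C} is the only feasible choice of open sites. Minimum: 594.

594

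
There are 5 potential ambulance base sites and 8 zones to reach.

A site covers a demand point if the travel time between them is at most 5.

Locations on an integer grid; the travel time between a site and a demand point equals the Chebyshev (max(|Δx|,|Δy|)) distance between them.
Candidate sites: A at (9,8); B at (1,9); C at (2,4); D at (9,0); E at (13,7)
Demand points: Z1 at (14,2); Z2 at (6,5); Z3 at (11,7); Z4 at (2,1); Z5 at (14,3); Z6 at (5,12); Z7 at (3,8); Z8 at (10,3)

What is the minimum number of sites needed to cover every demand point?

3

Coverage sets (demand points within 5 of each site):
  A: {Z2, Z3, Z5, Z6, Z8}
  B: {Z2, Z6, Z7}
  C: {Z2, Z4, Z7}
  D: {Z1, Z2, Z5, Z8}
  E: {Z1, Z3, Z5, Z8}
No 2 sites suffice: every size-2 union leaves at least one demand point uncovered.
But {A, C, D} covers everything, so the minimum is 3.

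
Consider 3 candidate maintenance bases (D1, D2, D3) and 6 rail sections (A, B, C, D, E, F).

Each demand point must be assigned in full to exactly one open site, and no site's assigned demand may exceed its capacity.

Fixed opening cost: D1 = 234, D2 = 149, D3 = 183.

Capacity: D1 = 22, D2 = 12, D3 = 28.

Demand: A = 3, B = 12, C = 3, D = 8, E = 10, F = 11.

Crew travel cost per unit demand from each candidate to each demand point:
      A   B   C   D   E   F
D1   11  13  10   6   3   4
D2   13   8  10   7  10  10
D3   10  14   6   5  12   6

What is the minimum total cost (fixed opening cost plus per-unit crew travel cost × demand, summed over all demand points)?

747

Open {D1, D3}; cheapest assignment that respects the capacities:
  D1 (cap 22, load 21): E, F — cost 10×3 + 11×4 = 74
  D3 (cap 28, load 26): A, B, C, D — cost 3×10 + 12×14 + 3×6 + 8×5 = 256
  Shipping 330, fixed 417 → total 747.
  Any other capacity-feasible assignment to {D1, D3} ships for at least 330.
Compare {D1, D2, D3}: its best feasible assignment gives total 824.
Every other set of open sites that can feasibly serve all demand totals ≥ 824 even under its best assignment. Minimum: 747.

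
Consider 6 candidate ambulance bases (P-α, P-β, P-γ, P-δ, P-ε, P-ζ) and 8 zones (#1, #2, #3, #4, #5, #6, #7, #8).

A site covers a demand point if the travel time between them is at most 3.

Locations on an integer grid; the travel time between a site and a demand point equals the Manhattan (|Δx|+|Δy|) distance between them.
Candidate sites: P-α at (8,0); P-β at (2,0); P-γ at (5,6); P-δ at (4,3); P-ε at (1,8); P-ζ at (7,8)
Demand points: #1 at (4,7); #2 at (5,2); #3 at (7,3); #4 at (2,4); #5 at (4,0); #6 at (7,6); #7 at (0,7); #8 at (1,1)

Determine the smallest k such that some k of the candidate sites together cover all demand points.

4

Coverage sets (demand points within 3 of each site):
  P-α: {}
  P-β: {#5, #8}
  P-γ: {#1, #6}
  P-δ: {#2, #3, #4, #5}
  P-ε: {#7}
  P-ζ: {#6}
No 3 sites suffice: every size-3 union leaves at least one demand point uncovered.
But {P-β, P-γ, P-δ, P-ε} covers everything, so the minimum is 4.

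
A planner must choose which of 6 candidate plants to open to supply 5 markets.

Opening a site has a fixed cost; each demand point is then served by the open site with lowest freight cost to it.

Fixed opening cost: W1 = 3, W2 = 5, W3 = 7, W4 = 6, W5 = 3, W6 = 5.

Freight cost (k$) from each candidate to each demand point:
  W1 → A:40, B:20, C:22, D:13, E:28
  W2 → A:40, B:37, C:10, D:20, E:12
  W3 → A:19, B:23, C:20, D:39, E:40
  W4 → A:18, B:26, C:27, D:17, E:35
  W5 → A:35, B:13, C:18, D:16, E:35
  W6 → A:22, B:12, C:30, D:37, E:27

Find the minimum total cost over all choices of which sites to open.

82

Open {W1, W2, W6}: assign each demand point to its cheapest open site.
  A→W6 22, B→W6 12, C→W2 10, D→W1 13, E→W2 12
  freight cost 69, fixed 13 → total 82.
Compare {W2, W4, W5}: freight cost 69 + fixed 14 = 83.
Compare {W1, W2, W4, W5}: freight cost 66 + fixed 17 = 83.
Compare {W1, W2, W4, W6}: freight cost 65 + fixed 19 = 84.
All other subsets cost ≥ 83. Minimum total cost: 82.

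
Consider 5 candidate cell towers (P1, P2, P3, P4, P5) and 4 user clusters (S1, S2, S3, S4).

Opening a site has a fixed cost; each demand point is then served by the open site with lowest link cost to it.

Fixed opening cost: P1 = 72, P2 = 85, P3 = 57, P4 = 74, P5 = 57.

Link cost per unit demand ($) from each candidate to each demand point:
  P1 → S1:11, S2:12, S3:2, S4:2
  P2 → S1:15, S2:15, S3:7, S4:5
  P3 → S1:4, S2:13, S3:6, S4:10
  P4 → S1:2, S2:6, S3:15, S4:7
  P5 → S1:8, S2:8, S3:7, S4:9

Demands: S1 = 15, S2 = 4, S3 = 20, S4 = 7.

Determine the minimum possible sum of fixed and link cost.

254

Open {P1, P4}: assign each demand point to its cheapest open site.
  S1→P4 15×2=30, S2→P4 4×6=24, S3→P1 20×2=40, S4→P1 7×2=14
  link cost 108, fixed 146 → total 254.
Compare {P1, P3}: link cost 162 + fixed 129 = 291.
Compare {P1, P3, P4}: link cost 108 + fixed 203 = 311.
Compare {P1, P4, P5}: link cost 108 + fixed 203 = 311.
All other subsets cost ≥ 291. Minimum total cost: 254.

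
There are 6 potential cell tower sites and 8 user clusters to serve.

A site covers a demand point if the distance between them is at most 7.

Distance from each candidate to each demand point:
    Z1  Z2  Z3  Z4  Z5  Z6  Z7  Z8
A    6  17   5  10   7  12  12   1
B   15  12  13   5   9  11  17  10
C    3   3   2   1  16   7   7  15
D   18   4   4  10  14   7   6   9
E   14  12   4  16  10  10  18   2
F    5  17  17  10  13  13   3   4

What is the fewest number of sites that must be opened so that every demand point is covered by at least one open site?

2

Coverage sets (demand points within 7 of each site):
  A: {Z1, Z3, Z5, Z8}
  B: {Z4}
  C: {Z1, Z2, Z3, Z4, Z6, Z7}
  D: {Z2, Z3, Z6, Z7}
  E: {Z3, Z8}
  F: {Z1, Z7, Z8}
No single site covers all 8 demand points.
But {A, C} covers everything, so the minimum is 2.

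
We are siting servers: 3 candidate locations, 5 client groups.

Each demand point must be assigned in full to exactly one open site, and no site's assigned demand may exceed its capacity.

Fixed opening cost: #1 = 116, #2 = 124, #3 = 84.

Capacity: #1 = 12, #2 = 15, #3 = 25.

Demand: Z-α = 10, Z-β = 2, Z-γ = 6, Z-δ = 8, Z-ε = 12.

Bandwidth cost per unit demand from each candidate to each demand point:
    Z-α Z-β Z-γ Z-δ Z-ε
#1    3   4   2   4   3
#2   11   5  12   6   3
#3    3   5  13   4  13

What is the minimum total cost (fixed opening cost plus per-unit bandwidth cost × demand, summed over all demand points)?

Open {#2, #3}; cheapest assignment that respects the capacities:
  #2 (cap 15, load 14): Z-β, Z-ε — cost 2×5 + 12×3 = 46
  #3 (cap 25, load 24): Z-α, Z-γ, Z-δ — cost 10×3 + 6×13 + 8×4 = 140
  Shipping 186, fixed 208 → total 394.
  Any other capacity-feasible assignment to {#2, #3} ships for at least 186.
Compare {#1, #2, #3}: its best feasible assignment gives total 442.
Every other set of open sites that can feasibly serve all demand totals ≥ 442 even under its best assignment. Minimum: 394.

394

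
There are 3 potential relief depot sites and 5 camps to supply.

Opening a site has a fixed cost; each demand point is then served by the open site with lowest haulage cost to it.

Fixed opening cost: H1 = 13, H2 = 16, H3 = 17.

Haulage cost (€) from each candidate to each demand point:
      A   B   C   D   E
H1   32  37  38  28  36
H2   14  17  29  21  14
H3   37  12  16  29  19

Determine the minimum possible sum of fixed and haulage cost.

110

Open {H2, H3}: assign each demand point to its cheapest open site.
  A→H2 14, B→H3 12, C→H3 16, D→H2 21, E→H2 14
  haulage cost 77, fixed 33 → total 110.
Compare {H2}: haulage cost 95 + fixed 16 = 111.
Compare {H1, H2, H3}: haulage cost 77 + fixed 46 = 123.
Compare {H1, H2}: haulage cost 95 + fixed 29 = 124.
All other subsets cost ≥ 111. Minimum total cost: 110.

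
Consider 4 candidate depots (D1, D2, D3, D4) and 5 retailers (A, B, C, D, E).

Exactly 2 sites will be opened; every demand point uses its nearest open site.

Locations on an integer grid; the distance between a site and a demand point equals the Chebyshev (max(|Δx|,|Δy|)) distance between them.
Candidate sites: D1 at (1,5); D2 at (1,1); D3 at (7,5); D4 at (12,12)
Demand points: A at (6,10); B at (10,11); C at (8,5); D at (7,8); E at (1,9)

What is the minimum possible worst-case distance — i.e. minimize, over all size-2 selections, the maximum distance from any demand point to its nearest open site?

6

Open {D1, D3}.
  Farthest demand point is B at distance 6 (to D3); all others are ≤ 6.
With {D2, D3} the worst case is 6.
With {D3, D4} the worst case is 6.
No size-2 selection achieves below 6.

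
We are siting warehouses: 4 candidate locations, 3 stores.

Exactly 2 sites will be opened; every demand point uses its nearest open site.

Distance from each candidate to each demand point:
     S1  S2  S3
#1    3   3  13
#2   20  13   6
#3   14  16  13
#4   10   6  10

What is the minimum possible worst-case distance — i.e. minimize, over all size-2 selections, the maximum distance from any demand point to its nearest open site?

Open {#1, #2}.
  Farthest demand point is S3 at distance 6 (to #2); all others are ≤ 6.
With {#1, #4} the worst case is 10.
With {#2, #4} the worst case is 10.
No size-2 selection achieves below 6.

6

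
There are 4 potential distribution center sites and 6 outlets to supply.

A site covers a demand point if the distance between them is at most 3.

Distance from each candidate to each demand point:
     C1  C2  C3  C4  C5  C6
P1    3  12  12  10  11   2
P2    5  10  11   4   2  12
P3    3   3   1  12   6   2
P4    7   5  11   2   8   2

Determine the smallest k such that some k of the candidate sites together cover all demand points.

3

Coverage sets (demand points within 3 of each site):
  P1: {C1, C6}
  P2: {C5}
  P3: {C1, C2, C3, C6}
  P4: {C4, C6}
No 2 sites suffice: every size-2 union leaves at least one demand point uncovered.
But {P2, P3, P4} covers everything, so the minimum is 3.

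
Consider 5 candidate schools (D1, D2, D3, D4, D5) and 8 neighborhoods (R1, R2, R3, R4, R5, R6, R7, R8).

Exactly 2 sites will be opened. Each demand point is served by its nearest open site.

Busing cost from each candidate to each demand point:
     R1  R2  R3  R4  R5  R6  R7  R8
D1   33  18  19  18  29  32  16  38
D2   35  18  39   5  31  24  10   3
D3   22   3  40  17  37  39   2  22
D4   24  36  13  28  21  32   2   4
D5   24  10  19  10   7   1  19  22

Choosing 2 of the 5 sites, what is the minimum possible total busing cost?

71

Open {D4, D5}.
  R1→D4 24, R2→D5 10, R3→D4 13, R4→D5 10, R5→D5 7, R6→D5 1, R7→D4 2, R8→D4 4  ⇒ total 71.
Compare {D2, D5}: total 79.
Compare {D3, D5}: total 86.
No size-2 selection does better; minimum is 71.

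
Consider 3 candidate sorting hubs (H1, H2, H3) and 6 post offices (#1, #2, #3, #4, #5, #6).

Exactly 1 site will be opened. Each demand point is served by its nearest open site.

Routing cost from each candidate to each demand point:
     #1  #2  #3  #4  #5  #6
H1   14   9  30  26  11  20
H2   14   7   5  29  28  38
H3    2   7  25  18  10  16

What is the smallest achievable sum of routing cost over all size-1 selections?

Open {H3}.
  #1→H3 2, #2→H3 7, #3→H3 25, #4→H3 18, #5→H3 10, #6→H3 16  ⇒ total 78.
Compare {H1}: total 110.
Compare {H2}: total 121.

78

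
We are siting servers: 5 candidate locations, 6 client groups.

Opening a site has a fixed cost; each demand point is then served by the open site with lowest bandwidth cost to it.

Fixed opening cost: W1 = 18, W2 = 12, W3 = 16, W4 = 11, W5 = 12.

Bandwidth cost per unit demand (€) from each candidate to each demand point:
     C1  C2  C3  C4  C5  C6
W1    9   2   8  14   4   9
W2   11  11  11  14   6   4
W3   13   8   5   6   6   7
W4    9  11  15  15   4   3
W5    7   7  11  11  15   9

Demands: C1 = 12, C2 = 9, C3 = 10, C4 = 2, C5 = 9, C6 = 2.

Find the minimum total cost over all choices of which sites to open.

260

Open {W1, W3, W5}: assign each demand point to its cheapest open site.
  C1→W5 12×7=84, C2→W1 9×2=18, C3→W3 10×5=50, C4→W3 2×6=12, C5→W1 9×4=36, C6→W3 2×7=14
  bandwidth cost 214, fixed 46 → total 260.
Compare {W1, W3, W4, W5}: bandwidth cost 206 + fixed 57 = 263.
Compare {W1, W2, W3, W5}: bandwidth cost 208 + fixed 58 = 266.
Compare {W1, W3}: bandwidth cost 238 + fixed 34 = 272.
All other subsets cost ≥ 263. Minimum total cost: 260.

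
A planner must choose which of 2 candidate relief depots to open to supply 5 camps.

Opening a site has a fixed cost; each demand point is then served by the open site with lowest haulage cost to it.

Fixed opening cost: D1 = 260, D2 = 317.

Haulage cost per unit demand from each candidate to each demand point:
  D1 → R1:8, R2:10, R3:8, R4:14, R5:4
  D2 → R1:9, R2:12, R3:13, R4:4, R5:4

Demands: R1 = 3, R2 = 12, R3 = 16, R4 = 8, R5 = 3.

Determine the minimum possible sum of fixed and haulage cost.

Open {D1}: assign each demand point to its cheapest open site.
  R1→D1 3×8=24, R2→D1 12×10=120, R3→D1 16×8=128, R4→D1 8×14=112, R5→D1 3×4=12
  haulage cost 396, fixed 260 → total 656.
Compare {D2}: haulage cost 423 + fixed 317 = 740.
Compare {D1, D2}: haulage cost 316 + fixed 577 = 893.

656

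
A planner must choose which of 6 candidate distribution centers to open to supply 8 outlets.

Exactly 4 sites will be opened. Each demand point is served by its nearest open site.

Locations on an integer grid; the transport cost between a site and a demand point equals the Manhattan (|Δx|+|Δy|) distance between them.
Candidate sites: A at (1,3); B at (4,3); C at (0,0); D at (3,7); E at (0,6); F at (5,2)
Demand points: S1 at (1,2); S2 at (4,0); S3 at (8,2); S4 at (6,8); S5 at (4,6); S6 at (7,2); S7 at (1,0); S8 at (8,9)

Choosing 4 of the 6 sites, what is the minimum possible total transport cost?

23

Open {A, C, D, F}.
  S1→A 1, S2→F 3, S3→F 3, S4→D 4, S5→D 2, S6→F 2, S7→C 1, S8→D 7  ⇒ total 23.
Compare {A, B, D, F}: total 25.
Compare {A, D, E, F}: total 25.
No size-4 selection does better; minimum is 23.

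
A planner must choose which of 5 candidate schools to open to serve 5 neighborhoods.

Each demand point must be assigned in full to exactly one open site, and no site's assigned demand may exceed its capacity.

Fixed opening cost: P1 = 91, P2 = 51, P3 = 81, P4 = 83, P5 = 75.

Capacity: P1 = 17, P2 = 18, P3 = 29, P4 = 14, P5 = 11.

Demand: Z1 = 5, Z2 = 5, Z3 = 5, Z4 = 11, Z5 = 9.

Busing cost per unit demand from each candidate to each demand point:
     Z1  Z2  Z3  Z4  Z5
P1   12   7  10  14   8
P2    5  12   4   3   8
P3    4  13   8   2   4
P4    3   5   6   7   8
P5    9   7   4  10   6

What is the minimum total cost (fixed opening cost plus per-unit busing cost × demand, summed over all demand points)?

289

Open {P3, P5}; cheapest assignment that respects the capacities:
  P3 (cap 29, load 25): Z1, Z4, Z5 — cost 5×4 + 11×2 + 9×4 = 78
  P5 (cap 11, load 10): Z2, Z3 — cost 5×7 + 5×4 = 55
  Shipping 133, fixed 156 → total 289.
  Any other capacity-feasible assignment to {P3, P5} ships for at least 133.
Compare {P2, P3}: its best feasible assignment gives total 290.
Compare {P3, P4}: its best feasible assignment gives total 297.
Every other set of open sites that can feasibly serve all demand totals ≥ 290 even under its best assignment. Minimum: 289.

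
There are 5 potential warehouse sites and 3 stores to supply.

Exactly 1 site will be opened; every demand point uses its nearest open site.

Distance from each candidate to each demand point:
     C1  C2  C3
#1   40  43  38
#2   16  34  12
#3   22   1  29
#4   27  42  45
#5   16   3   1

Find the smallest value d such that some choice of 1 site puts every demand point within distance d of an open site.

16

Open {#5}.
  Farthest demand point is C1 at distance 16 (to #5); all others are ≤ 16.
With {#3} the worst case is 29.
With {#2} the worst case is 34.
No size-1 selection achieves below 16.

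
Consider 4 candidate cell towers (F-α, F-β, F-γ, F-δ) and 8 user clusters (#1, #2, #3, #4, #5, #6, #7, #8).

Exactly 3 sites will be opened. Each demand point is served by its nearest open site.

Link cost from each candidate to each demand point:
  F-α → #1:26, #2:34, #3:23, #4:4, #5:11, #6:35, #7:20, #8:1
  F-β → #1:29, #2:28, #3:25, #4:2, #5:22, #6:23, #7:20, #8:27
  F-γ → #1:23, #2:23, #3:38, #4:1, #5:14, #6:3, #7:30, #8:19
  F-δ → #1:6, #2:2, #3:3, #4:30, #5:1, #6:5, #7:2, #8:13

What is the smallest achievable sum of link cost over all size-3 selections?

19

Open {F-α, F-γ, F-δ}.
  #1→F-δ 6, #2→F-δ 2, #3→F-δ 3, #4→F-γ 1, #5→F-δ 1, #6→F-γ 3, #7→F-δ 2, #8→F-α 1  ⇒ total 19.
Compare {F-α, F-β, F-δ}: total 22.
Compare {F-β, F-γ, F-δ}: total 31.
No size-3 selection does better; minimum is 19.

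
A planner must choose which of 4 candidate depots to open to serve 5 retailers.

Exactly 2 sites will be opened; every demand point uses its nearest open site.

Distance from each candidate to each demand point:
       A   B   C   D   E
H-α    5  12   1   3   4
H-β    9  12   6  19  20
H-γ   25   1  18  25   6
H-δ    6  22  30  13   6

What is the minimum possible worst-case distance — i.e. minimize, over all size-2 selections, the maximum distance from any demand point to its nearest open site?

Open {H-α, H-γ}.
  Farthest demand point is A at distance 5 (to H-α); all others are ≤ 5.
With {H-α, H-β} the worst case is 12.
With {H-α, H-δ} the worst case is 12.
No size-2 selection achieves below 5.

5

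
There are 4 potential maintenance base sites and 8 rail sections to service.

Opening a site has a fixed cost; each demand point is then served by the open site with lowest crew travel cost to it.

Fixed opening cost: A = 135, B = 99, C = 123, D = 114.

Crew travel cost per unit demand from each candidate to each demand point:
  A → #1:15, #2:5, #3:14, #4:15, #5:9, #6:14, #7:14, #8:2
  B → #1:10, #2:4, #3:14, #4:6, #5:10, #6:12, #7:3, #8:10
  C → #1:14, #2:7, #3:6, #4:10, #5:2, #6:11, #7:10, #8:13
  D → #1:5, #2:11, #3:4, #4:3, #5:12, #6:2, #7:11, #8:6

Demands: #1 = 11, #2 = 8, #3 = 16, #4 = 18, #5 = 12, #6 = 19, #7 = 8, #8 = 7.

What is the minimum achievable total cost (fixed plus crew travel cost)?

Open {B, D}: assign each demand point to its cheapest open site.
  #1→D 11×5=55, #2→B 8×4=32, #3→D 16×4=64, #4→D 18×3=54, #5→B 12×10=120, #6→D 19×2=38, #7→B 8×3=24, #8→D 7×6=42
  crew travel cost 429, fixed 213 → total 642.
Compare {C, D}: crew travel cost 413 + fixed 237 = 650.
Compare {B, C, D}: crew travel cost 333 + fixed 336 = 669.
Compare {D}: crew travel cost 573 + fixed 114 = 687.
All other subsets cost ≥ 650. Minimum total cost: 642.

642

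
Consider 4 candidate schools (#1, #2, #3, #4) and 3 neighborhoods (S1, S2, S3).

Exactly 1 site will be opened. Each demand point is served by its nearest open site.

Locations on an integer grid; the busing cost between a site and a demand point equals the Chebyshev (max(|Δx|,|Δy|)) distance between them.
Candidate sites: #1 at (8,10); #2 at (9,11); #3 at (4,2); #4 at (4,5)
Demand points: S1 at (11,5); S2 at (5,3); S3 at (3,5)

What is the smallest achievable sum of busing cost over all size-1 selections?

10

Open {#4}.
  S1→#4 7, S2→#4 2, S3→#4 1  ⇒ total 10.
Compare {#3}: total 11.
Compare {#1}: total 17.
No size-1 selection does better; minimum is 10.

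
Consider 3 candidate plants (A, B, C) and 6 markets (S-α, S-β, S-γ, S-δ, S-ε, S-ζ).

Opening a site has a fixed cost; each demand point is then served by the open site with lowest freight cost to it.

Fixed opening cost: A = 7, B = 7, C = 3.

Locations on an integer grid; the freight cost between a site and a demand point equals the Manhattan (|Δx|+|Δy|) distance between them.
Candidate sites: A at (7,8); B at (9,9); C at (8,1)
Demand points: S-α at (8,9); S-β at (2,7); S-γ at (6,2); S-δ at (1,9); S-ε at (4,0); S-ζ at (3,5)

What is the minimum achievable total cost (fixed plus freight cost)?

40

Open {A, C}: assign each demand point to its cheapest open site.
  S-α→A 2, S-β→A 6, S-γ→C 3, S-δ→A 7, S-ε→C 5, S-ζ→A 7
  freight cost 30, fixed 10 → total 40.
Compare {B, C}: freight cost 35 + fixed 10 = 45.
Compare {A, B, C}: freight cost 29 + fixed 17 = 46.
Compare {A}: freight cost 40 + fixed 7 = 47.
All other subsets cost ≥ 45. Minimum total cost: 40.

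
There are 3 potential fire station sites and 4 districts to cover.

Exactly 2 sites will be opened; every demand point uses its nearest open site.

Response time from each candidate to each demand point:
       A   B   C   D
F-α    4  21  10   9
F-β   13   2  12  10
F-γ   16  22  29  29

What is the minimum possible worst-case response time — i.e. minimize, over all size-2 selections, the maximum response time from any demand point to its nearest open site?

10

Open {F-α, F-β}.
  Farthest demand point is C at response time 10 (to F-α); all others are ≤ 10.
With {F-β, F-γ} the worst case is 13.
With {F-α, F-γ} the worst case is 21.
No size-2 selection achieves below 10.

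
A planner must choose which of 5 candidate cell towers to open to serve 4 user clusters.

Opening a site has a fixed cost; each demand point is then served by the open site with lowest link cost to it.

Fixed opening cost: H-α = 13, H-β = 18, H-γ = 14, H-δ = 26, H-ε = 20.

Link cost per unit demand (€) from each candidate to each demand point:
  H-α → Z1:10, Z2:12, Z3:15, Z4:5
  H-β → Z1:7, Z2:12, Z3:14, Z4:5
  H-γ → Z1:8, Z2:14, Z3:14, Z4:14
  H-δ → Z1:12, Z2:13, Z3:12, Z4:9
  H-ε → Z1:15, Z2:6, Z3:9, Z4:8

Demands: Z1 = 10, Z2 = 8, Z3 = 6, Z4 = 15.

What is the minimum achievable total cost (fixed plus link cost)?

285

Open {H-β, H-ε}: assign each demand point to its cheapest open site.
  Z1→H-β 10×7=70, Z2→H-ε 8×6=48, Z3→H-ε 6×9=54, Z4→H-β 15×5=75
  link cost 247, fixed 38 → total 285.
Compare {H-α, H-β, H-ε}: link cost 247 + fixed 51 = 298.
Compare {H-β, H-γ, H-ε}: link cost 247 + fixed 52 = 299.
Compare {H-α, H-γ, H-ε}: link cost 257 + fixed 47 = 304.
All other subsets cost ≥ 298. Minimum total cost: 285.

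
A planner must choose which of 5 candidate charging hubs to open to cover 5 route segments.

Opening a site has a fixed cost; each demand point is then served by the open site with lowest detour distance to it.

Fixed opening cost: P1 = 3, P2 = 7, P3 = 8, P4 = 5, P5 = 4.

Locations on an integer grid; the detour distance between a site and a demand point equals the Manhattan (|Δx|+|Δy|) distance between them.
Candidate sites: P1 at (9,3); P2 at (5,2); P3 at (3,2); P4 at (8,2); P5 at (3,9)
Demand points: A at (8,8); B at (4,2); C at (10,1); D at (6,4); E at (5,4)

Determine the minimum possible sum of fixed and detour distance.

Open {P1, P2}: assign each demand point to its cheapest open site.
  A→P1 6, B→P2 1, C→P1 3, D→P2 3, E→P2 2
  detour distance 15, fixed 10 → total 25.
Compare {P1}: detour distance 24 + fixed 3 = 27.
Compare {P4}: detour distance 22 + fixed 5 = 27.
Compare {P2, P4}: detour distance 15 + fixed 12 = 27.
All other subsets cost ≥ 27. Minimum total cost: 25.

25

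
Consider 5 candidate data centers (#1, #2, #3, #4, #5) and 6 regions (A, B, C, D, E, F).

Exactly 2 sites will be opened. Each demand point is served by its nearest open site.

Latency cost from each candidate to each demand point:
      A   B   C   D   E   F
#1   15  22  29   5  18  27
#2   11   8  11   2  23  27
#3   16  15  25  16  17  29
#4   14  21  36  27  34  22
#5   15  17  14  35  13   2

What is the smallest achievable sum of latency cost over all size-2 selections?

Open {#2, #5}.
  A→#2 11, B→#2 8, C→#2 11, D→#2 2, E→#5 13, F→#5 2  ⇒ total 47.
Compare {#1, #5}: total 66.
Compare {#3, #5}: total 75.
No size-2 selection does better; minimum is 47.

47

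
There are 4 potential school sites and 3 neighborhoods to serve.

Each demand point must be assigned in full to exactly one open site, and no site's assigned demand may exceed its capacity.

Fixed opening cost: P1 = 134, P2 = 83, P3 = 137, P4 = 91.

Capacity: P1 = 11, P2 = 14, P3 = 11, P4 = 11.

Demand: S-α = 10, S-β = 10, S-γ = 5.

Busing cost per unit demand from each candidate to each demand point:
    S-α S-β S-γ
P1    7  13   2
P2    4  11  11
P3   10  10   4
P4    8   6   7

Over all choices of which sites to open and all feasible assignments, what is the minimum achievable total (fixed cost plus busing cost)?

Open {P1, P2, P4}; cheapest assignment that respects the capacities:
  P1 (cap 11, load 5): S-γ — cost 5×2 = 10
  P2 (cap 14, load 10): S-α — cost 10×4 = 40
  P4 (cap 11, load 10): S-β — cost 10×6 = 60
  Shipping 110, fixed 308 → total 418.
  Any other capacity-feasible assignment to {P1, P2, P4} ships for at least 110.
Compare {P2, P3, P4}: its best feasible assignment gives total 431.
Compare {P1, P2, P3}: its best feasible assignment gives total 504.
Every other set of open sites that can feasibly serve all demand totals ≥ 431 even under its best assignment. Minimum: 418.

418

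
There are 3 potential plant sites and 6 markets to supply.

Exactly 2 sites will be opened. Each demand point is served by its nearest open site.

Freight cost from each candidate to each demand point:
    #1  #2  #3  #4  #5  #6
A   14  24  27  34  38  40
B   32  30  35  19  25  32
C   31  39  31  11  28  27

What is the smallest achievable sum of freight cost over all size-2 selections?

Open {A, C}.
  #1→A 14, #2→A 24, #3→A 27, #4→C 11, #5→C 28, #6→C 27  ⇒ total 131.
Compare {A, B}: total 141.
Compare {B, C}: total 155.

131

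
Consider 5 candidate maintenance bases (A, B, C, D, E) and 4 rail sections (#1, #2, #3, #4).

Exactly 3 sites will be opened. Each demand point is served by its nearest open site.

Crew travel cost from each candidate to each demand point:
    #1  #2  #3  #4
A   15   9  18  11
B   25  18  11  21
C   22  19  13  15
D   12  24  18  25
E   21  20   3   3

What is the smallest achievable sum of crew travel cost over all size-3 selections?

Open {A, D, E}.
  #1→D 12, #2→A 9, #3→E 3, #4→E 3  ⇒ total 27.
Compare {A, B, E}: total 30.
Compare {A, C, E}: total 30.
No size-3 selection does better; minimum is 27.

27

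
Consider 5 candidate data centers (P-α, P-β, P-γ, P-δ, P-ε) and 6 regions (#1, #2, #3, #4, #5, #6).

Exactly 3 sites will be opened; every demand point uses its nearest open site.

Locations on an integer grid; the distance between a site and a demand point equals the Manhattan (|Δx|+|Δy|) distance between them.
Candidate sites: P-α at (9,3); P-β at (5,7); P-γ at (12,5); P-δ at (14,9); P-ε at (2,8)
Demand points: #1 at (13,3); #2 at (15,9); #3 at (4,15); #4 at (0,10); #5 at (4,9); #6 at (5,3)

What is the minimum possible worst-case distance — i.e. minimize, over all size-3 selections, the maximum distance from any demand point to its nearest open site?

Open {P-α, P-β, P-γ}.
  Farthest demand point is #3 at distance 9 (to P-β); all others are ≤ 9.
With {P-α, P-β, P-δ} the worst case is 9.
With {P-α, P-γ, P-ε} the worst case is 9.
No size-3 selection achieves below 9.

9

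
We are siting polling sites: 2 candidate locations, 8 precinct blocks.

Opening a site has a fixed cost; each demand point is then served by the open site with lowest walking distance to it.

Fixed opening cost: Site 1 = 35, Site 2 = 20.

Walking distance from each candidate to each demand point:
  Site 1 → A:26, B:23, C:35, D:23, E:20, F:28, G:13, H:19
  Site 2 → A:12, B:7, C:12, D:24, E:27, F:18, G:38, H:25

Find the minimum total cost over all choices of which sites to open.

179

Open {Site 1, Site 2}: assign each demand point to its cheapest open site.
  A→Site 2 12, B→Site 2 7, C→Site 2 12, D→Site 1 23, E→Site 1 20, F→Site 2 18, G→Site 1 13, H→Site 1 19
  walking distance 124, fixed 55 → total 179.
Compare {Site 2}: walking distance 163 + fixed 20 = 183.
Compare {Site 1}: walking distance 187 + fixed 35 = 222.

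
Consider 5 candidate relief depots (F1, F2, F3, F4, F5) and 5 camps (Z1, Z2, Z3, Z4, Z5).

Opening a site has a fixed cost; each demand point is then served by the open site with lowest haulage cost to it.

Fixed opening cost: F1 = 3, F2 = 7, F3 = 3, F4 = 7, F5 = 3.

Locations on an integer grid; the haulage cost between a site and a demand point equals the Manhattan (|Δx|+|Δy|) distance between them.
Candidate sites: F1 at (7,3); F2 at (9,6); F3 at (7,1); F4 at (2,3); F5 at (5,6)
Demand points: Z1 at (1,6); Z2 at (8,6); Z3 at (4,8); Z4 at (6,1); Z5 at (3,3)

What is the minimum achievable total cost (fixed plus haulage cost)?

Open {F3, F5}: assign each demand point to its cheapest open site.
  Z1→F5 4, Z2→F5 3, Z3→F5 3, Z4→F3 1, Z5→F5 5
  haulage cost 16, fixed 6 → total 22.
Compare {F1, F5}: haulage cost 17 + fixed 6 = 23.
Compare {F5}: haulage cost 21 + fixed 3 = 24.
Compare {F1, F3, F5}: haulage cost 15 + fixed 9 = 24.
All other subsets cost ≥ 23. Minimum total cost: 22.

22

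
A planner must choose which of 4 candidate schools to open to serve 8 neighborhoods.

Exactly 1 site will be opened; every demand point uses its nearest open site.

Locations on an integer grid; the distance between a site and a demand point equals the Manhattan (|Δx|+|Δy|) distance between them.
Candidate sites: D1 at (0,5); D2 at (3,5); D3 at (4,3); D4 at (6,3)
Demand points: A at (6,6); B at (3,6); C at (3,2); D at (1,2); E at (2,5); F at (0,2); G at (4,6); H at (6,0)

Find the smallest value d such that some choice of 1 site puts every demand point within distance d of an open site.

Open {D3}.
  Farthest demand point is A at distance 5 (to D3); all others are ≤ 5.
With {D4} the worst case is 7.
With {D2} the worst case is 8.
No size-1 selection achieves below 5.

5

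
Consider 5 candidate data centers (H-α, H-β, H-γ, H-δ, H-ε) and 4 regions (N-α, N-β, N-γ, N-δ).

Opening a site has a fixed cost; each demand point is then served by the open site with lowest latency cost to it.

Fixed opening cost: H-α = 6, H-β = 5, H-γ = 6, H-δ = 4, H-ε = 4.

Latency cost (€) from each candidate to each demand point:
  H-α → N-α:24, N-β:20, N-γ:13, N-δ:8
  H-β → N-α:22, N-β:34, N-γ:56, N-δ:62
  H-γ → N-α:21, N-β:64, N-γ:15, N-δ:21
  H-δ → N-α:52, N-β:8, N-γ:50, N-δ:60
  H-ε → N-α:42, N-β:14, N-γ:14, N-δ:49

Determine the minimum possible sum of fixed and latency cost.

Open {H-α, H-δ}: assign each demand point to its cheapest open site.
  N-α→H-α 24, N-β→H-δ 8, N-γ→H-α 13, N-δ→H-α 8
  latency cost 53, fixed 10 → total 63.
Compare {H-α, H-β, H-δ}: latency cost 51 + fixed 15 = 66.
Compare {H-α, H-γ, H-δ}: latency cost 50 + fixed 16 = 66.
Compare {H-α, H-δ, H-ε}: latency cost 53 + fixed 14 = 67.
All other subsets cost ≥ 66. Minimum total cost: 63.

63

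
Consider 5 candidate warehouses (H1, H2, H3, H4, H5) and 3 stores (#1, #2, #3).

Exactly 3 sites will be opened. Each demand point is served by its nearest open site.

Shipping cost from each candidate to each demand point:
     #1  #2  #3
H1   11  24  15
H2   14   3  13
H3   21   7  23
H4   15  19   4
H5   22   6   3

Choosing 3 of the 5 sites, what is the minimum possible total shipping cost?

17

Open {H1, H2, H5}.
  #1→H1 11, #2→H2 3, #3→H5 3  ⇒ total 17.
Compare {H1, H2, H4}: total 18.
Compare {H1, H3, H5}: total 20.
No size-3 selection does better; minimum is 17.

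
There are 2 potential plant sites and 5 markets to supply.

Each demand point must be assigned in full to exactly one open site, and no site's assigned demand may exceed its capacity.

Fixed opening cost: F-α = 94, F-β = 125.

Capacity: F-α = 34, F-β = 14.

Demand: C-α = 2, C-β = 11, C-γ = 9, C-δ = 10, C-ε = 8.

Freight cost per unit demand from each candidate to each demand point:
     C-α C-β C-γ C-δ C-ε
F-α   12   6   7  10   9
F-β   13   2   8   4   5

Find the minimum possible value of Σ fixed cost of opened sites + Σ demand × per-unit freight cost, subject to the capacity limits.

484

Open {F-α, F-β}; cheapest assignment that respects the capacities:
  F-α (cap 34, load 30): C-α, C-β, C-γ, C-ε — cost 2×12 + 11×6 + 9×7 + 8×9 = 225
  F-β (cap 14, load 10): C-δ — cost 10×4 = 40
  Shipping 265, fixed 219 → total 484.
  Any other capacity-feasible assignment to {F-α, F-β} ships for at least 265.
Total demand is 40 and no other set of sites has combined capacity ≥ 40, so {F-α, F-β} is the only feasible choice of open sites. Minimum: 484.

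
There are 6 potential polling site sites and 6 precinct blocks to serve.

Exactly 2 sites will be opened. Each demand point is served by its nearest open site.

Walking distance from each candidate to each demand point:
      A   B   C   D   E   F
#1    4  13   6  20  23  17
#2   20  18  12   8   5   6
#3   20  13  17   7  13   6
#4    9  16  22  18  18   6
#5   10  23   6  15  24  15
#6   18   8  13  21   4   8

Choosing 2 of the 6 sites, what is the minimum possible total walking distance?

42

Open {#1, #2}.
  A→#1 4, B→#1 13, C→#1 6, D→#2 8, E→#2 5, F→#2 6  ⇒ total 42.
Compare {#1, #3}: total 49.
Compare {#1, #6}: total 50.
No size-2 selection does better; minimum is 42.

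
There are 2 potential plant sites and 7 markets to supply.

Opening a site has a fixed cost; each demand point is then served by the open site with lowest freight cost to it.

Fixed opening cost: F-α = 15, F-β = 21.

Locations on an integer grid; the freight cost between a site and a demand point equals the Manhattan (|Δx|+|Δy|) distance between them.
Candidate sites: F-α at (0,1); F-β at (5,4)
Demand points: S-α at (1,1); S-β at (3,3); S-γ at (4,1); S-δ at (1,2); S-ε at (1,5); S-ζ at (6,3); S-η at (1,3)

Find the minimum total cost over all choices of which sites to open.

43

Open {F-α}: assign each demand point to its cheapest open site.
  S-α→F-α 1, S-β→F-α 5, S-γ→F-α 4, S-δ→F-α 2, S-ε→F-α 5, S-ζ→F-α 8, S-η→F-α 3
  freight cost 28, fixed 15 → total 43.
Compare {F-β}: freight cost 32 + fixed 21 = 53.
Compare {F-α, F-β}: freight cost 20 + fixed 36 = 56.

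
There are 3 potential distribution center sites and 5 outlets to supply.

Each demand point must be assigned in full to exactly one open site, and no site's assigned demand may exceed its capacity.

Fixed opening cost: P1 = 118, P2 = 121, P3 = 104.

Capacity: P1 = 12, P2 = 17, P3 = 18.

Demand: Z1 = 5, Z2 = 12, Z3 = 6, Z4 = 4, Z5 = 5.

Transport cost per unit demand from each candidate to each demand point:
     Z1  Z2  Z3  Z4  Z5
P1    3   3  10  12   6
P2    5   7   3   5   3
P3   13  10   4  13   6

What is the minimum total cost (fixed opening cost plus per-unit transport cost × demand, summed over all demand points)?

Open {P2, P3}; cheapest assignment that respects the capacities:
  P2 (cap 17, load 14): Z1, Z4, Z5 — cost 5×5 + 4×5 + 5×3 = 60
  P3 (cap 18, load 18): Z2, Z3 — cost 12×10 + 6×4 = 144
  Shipping 204, fixed 225 → total 429.
  Any other capacity-feasible assignment to {P2, P3} ships for at least 204.
Compare {P1, P2, P3}: its best feasible assignment gives total 463.
Every other set of open sites that can feasibly serve all demand totals ≥ 463 even under its best assignment. Minimum: 429.

429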